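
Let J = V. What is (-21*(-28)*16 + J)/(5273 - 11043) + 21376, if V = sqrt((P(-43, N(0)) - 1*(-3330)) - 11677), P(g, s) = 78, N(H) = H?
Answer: 61665056/2885 - I*sqrt(8269)/5770 ≈ 21374.0 - 0.01576*I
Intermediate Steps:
V = I*sqrt(8269) (V = sqrt((78 - 1*(-3330)) - 11677) = sqrt((78 + 3330) - 11677) = sqrt(3408 - 11677) = sqrt(-8269) = I*sqrt(8269) ≈ 90.934*I)
J = I*sqrt(8269) ≈ 90.934*I
(-21*(-28)*16 + J)/(5273 - 11043) + 21376 = (-21*(-28)*16 + I*sqrt(8269))/(5273 - 11043) + 21376 = (588*16 + I*sqrt(8269))/(-5770) + 21376 = (9408 + I*sqrt(8269))*(-1/5770) + 21376 = (-4704/2885 - I*sqrt(8269)/5770) + 21376 = 61665056/2885 - I*sqrt(8269)/5770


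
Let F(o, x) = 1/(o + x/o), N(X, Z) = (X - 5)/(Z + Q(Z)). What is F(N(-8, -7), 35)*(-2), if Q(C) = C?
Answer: -364/7029 ≈ -0.051785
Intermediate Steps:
N(X, Z) = (-5 + X)/(2*Z) (N(X, Z) = (X - 5)/(Z + Z) = (-5 + X)/((2*Z)) = (-5 + X)*(1/(2*Z)) = (-5 + X)/(2*Z))
F(N(-8, -7), 35)*(-2) = (((1/2)*(-5 - 8)/(-7))/(35 + ((1/2)*(-5 - 8)/(-7))**2))*(-2) = (((1/2)*(-1/7)*(-13))/(35 + ((1/2)*(-1/7)*(-13))**2))*(-2) = (13/(14*(35 + (13/14)**2)))*(-2) = (13/(14*(35 + 169/196)))*(-2) = (13/(14*(7029/196)))*(-2) = ((13/14)*(196/7029))*(-2) = (182/7029)*(-2) = -364/7029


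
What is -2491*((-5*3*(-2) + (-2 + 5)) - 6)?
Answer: -67257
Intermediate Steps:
-2491*((-5*3*(-2) + (-2 + 5)) - 6) = -2491*((-15*(-2) + 3) - 6) = -2491*((30 + 3) - 6) = -2491*(33 - 6) = -2491*27 = -67257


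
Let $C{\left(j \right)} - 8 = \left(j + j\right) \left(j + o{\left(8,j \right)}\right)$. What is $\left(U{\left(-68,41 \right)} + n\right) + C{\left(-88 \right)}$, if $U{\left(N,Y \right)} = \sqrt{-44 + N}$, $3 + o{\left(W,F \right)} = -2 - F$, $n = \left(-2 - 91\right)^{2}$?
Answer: $9537 + 4 i \sqrt{7} \approx 9537.0 + 10.583 i$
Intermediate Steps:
$n = 8649$ ($n = \left(-93\right)^{2} = 8649$)
$o{\left(W,F \right)} = -5 - F$ ($o{\left(W,F \right)} = -3 - \left(2 + F\right) = -5 - F$)
$C{\left(j \right)} = 8 - 10 j$ ($C{\left(j \right)} = 8 + \left(j + j\right) \left(j - \left(5 + j\right)\right) = 8 + 2 j \left(-5\right) = 8 - 10 j$)
$\left(U{\left(-68,41 \right)} + n\right) + C{\left(-88 \right)} = \left(\sqrt{-44 - 68} + 8649\right) + \left(8 - -880\right) = \left(\sqrt{-112} + 8649\right) + \left(8 + 880\right) = \left(4 i \sqrt{7} + 8649\right) + 888 = \left(8649 + 4 i \sqrt{7}\right) + 888 = 9537 + 4 i \sqrt{7}$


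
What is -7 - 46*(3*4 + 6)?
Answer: -835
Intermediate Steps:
-7 - 46*(3*4 + 6) = -7 - 46*(12 + 6) = -7 - 46*18 = -7 - 828 = -835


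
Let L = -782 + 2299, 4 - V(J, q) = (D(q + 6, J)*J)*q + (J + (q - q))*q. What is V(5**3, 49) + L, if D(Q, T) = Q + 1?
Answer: -347604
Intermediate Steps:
D(Q, T) = 1 + Q
V(J, q) = 4 - J*q - J*q*(7 + q) (V(J, q) = 4 - (((1 + (q + 6))*J)*q + (J + (q - q))*q) = 4 - (((1 + (6 + q))*J)*q + (J + 0)*q) = 4 - (((7 + q)*J)*q + J*q) = 4 - ((J*(7 + q))*q + J*q) = 4 - (J*q*(7 + q) + J*q) = 4 - (J*q + J*q*(7 + q)) = 4 + (-J*q - J*q*(7 + q)) = 4 - J*q - J*q*(7 + q))
L = 1517
V(5**3, 49) + L = (4 - 1*5**3*49 - 1*5**3*49*(7 + 49)) + 1517 = (4 - 1*125*49 - 1*125*49*56) + 1517 = (4 - 6125 - 343000) + 1517 = -349121 + 1517 = -347604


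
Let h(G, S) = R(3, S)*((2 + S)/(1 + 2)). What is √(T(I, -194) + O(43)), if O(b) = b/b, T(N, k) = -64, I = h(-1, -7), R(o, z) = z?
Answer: 3*I*√7 ≈ 7.9373*I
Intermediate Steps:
h(G, S) = S*(⅔ + S/3) (h(G, S) = S*((2 + S)/(1 + 2)) = S*((2 + S)/3) = S*((2 + S)*(⅓)) = S*(⅔ + S/3))
I = 35/3 (I = (⅓)*(-7)*(2 - 7) = (⅓)*(-7)*(-5) = 35/3 ≈ 11.667)
O(b) = 1
√(T(I, -194) + O(43)) = √(-64 + 1) = √(-63) = 3*I*√7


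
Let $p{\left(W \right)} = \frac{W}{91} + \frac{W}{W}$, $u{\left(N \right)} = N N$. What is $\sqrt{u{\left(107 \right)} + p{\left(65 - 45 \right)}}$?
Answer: $\frac{\sqrt{94819270}}{91} \approx 107.01$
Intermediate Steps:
$u{\left(N \right)} = N^{2}$
$p{\left(W \right)} = 1 + \frac{W}{91}$ ($p{\left(W \right)} = W \frac{1}{91} + 1 = \frac{W}{91} + 1 = 1 + \frac{W}{91}$)
$\sqrt{u{\left(107 \right)} + p{\left(65 - 45 \right)}} = \sqrt{107^{2} + \left(1 + \frac{65 - 45}{91}\right)} = \sqrt{11449 + \left(1 + \frac{1}{91} \cdot 20\right)} = \sqrt{11449 + \left(1 + \frac{20}{91}\right)} = \sqrt{11449 + \frac{111}{91}} = \sqrt{\frac{1041970}{91}} = \frac{\sqrt{94819270}}{91}$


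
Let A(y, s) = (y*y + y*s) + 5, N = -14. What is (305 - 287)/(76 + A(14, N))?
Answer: 2/9 ≈ 0.22222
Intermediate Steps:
A(y, s) = 5 + y² + s*y (A(y, s) = (y² + s*y) + 5 = 5 + y² + s*y)
(305 - 287)/(76 + A(14, N)) = (305 - 287)/(76 + (5 + 14² - 14*14)) = 18/(76 + (5 + 196 - 196)) = 18/(76 + 5) = 18/81 = 18*(1/81) = 2/9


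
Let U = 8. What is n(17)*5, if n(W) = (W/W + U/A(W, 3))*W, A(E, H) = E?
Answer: 125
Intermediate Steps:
n(W) = W*(1 + 8/W) (n(W) = (W/W + 8/W)*W = (1 + 8/W)*W = W*(1 + 8/W))
n(17)*5 = (8 + 17)*5 = 25*5 = 125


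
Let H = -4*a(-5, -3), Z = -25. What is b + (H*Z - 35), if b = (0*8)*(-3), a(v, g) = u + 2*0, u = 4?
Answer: 365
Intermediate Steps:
a(v, g) = 4 (a(v, g) = 4 + 2*0 = 4 + 0 = 4)
H = -16 (H = -4*4 = -16)
b = 0 (b = 0*(-3) = 0)
b + (H*Z - 35) = 0 + (-16*(-25) - 35) = 0 + (400 - 35) = 0 + 365 = 365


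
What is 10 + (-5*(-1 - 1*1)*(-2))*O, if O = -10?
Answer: 210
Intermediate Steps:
10 + (-5*(-1 - 1*1)*(-2))*O = 10 + (-5*(-1 - 1*1)*(-2))*(-10) = 10 + (-5*(-1 - 1)*(-2))*(-10) = 10 + (-5*(-2)*(-2))*(-10) = 10 + (10*(-2))*(-10) = 10 - 20*(-10) = 10 + 200 = 210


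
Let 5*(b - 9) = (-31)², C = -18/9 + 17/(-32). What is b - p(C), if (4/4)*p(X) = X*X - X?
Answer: 984379/5120 ≈ 192.26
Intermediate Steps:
C = -81/32 (C = -18*⅑ + 17*(-1/32) = -2 - 17/32 = -81/32 ≈ -2.5313)
p(X) = X² - X (p(X) = X*X - X = X² - X)
b = 1006/5 (b = 9 + (⅕)*(-31)² = 9 + (⅕)*961 = 9 + 961/5 = 1006/5 ≈ 201.20)
b - p(C) = 1006/5 - (-81)*(-1 - 81/32)/32 = 1006/5 - (-81)*(-113)/(32*32) = 1006/5 - 1*9153/1024 = 1006/5 - 9153/1024 = 984379/5120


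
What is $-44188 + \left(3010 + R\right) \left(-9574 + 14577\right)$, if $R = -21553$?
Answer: $-92814817$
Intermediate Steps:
$-44188 + \left(3010 + R\right) \left(-9574 + 14577\right) = -44188 + \left(3010 - 21553\right) \left(-9574 + 14577\right) = -44188 - 92770629 = -92814817$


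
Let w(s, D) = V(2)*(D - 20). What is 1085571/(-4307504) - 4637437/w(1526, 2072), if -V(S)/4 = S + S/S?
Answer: 623407728967/3314624328 ≈ 188.08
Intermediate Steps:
V(S) = -4 - 4*S (V(S) = -4*(S + S/S) = -4*(S + 1) = -4*(1 + S) = -4 - 4*S)
w(s, D) = 240 - 12*D (w(s, D) = (-4 - 4*2)*(D - 20) = (-4 - 8)*(-20 + D) = -12*(-20 + D) = 240 - 12*D)
1085571/(-4307504) - 4637437/w(1526, 2072) = 1085571/(-4307504) - 4637437/(240 - 12*2072) = 1085571*(-1/4307504) - 4637437/(240 - 24864) = -1085571/4307504 - 4637437/(-24624) = -1085571/4307504 - 4637437*(-1/24624) = -1085571/4307504 + 4637437/24624 = 623407728967/3314624328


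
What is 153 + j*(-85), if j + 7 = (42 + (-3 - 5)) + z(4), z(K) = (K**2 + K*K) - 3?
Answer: -4607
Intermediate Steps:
z(K) = -3 + 2*K**2 (z(K) = (K**2 + K**2) - 3 = 2*K**2 - 3 = -3 + 2*K**2)
j = 56 (j = -7 + ((42 + (-3 - 5)) + (-3 + 2*4**2)) = -7 + ((42 - 8) + (-3 + 2*16)) = -7 + (34 + (-3 + 32)) = -7 + (34 + 29) = -7 + 63 = 56)
153 + j*(-85) = 153 + 56*(-85) = 153 - 4760 = -4607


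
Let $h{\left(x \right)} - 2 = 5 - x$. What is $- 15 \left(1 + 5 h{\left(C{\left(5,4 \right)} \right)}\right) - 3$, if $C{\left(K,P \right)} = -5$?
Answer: $-918$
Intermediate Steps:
$h{\left(x \right)} = 7 - x$ ($h{\left(x \right)} = 2 - \left(-5 + x\right) = 7 - x$)
$- 15 \left(1 + 5 h{\left(C{\left(5,4 \right)} \right)}\right) - 3 = - 15 \left(1 + 5 \left(7 - -5\right)\right) - 3 = - 15 \left(1 + 5 \left(7 + 5\right)\right) - 3 = - 15 \left(1 + 5 \cdot 12\right) - 3 = - 15 \left(1 + 60\right) - 3 = \left(-15\right) 61 - 3 = -915 - 3 = -918$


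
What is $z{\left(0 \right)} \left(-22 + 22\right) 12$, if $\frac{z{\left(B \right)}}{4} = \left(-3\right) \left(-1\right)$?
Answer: $0$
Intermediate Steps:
$z{\left(B \right)} = 12$ ($z{\left(B \right)} = 4 \left(\left(-3\right) \left(-1\right)\right) = 4 \cdot 3 = 12$)
$z{\left(0 \right)} \left(-22 + 22\right) 12 = 12 \left(-22 + 22\right) 12 = 12 \cdot 0 \cdot 12 = 0 \cdot 12 = 0$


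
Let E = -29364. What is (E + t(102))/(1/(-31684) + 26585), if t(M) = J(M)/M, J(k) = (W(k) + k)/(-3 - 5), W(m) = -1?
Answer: -189796071125/171833104356 ≈ -1.1045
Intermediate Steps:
J(k) = ⅛ - k/8 (J(k) = (-1 + k)/(-3 - 5) = (-1 + k)/(-8) = (-1 + k)*(-⅛) = ⅛ - k/8)
t(M) = (⅛ - M/8)/M
(E + t(102))/(1/(-31684) + 26585) = (-29364 + (⅛)*(1 - 1*102)/102)/(1/(-31684) + 26585) = (-29364 + (⅛)*(1/102)*(1 - 102))/(-1/31684 + 26585) = (-29364 + (⅛)*(1/102)*(-101))/(842319139/31684) = (-29364 - 101/816)*(31684/842319139) = -23961125/816*31684/842319139 = -189796071125/171833104356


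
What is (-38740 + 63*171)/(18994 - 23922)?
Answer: 27967/4928 ≈ 5.6751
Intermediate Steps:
(-38740 + 63*171)/(18994 - 23922) = (-38740 + 10773)/(-4928) = -27967*(-1/4928) = 27967/4928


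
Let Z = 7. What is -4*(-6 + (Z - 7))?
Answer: 24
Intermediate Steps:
-4*(-6 + (Z - 7)) = -4*(-6 + (7 - 7)) = -4*(-6 + 0) = -4*(-6) = 24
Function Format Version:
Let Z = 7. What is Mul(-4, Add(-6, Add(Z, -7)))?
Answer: 24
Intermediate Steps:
Mul(-4, Add(-6, Add(Z, -7))) = Mul(-4, Add(-6, Add(7, -7))) = Mul(-4, Add(-6, 0)) = Mul(-4, -6) = 24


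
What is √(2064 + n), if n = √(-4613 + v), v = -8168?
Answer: √(2064 + I*√12781) ≈ 45.448 + 1.2438*I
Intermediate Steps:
n = I*√12781 (n = √(-4613 - 8168) = √(-12781) = I*√12781 ≈ 113.05*I)
√(2064 + n) = √(2064 + I*√12781)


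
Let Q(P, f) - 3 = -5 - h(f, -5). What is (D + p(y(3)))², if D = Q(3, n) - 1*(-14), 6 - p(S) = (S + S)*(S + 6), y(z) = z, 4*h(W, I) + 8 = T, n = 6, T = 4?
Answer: 1225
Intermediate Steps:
h(W, I) = -1 (h(W, I) = -2 + (¼)*4 = -2 + 1 = -1)
Q(P, f) = -1 (Q(P, f) = 3 + (-5 - 1*(-1)) = 3 + (-5 + 1) = 3 - 4 = -1)
p(S) = 6 - 2*S*(6 + S) (p(S) = 6 - (S + S)*(S + 6) = 6 - 2*S*(6 + S))
D = 13 (D = -1 - 1*(-14) = -1 + 14 = 13)
(D + p(y(3)))² = (13 + (6 - 12*3 - 2*3²))² = (13 + (6 - 36 - 2*9))² = (13 + (6 - 36 - 18))² = (13 - 48)² = (-35)² = 1225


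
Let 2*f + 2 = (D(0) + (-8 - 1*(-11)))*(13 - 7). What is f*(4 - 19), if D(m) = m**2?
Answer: -120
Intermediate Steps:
f = 8 (f = -1 + ((0**2 + (-8 - 1*(-11)))*(13 - 7))/2 = -1 + ((0 + (-8 + 11))*6)/2 = -1 + ((0 + 3)*6)/2 = -1 + (3*6)/2 = -1 + (1/2)*18 = -1 + 9 = 8)
f*(4 - 19) = 8*(4 - 19) = 8*(-15) = -120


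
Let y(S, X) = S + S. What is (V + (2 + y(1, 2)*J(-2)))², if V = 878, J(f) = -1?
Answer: 770884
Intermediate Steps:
y(S, X) = 2*S
(V + (2 + y(1, 2)*J(-2)))² = (878 + (2 + (2*1)*(-1)))² = (878 + (2 + 2*(-1)))² = (878 + (2 - 2))² = (878 + 0)² = 878² = 770884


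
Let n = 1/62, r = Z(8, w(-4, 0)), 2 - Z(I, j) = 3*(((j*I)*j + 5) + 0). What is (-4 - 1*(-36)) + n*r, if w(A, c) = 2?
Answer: 1875/62 ≈ 30.242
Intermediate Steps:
Z(I, j) = -13 - 3*I*j**2 (Z(I, j) = 2 - 3*(((j*I)*j + 5) + 0) = 2 - 3*(((I*j)*j + 5) + 0) = 2 - 3*((I*j**2 + 5) + 0) = 2 - 3*((5 + I*j**2) + 0) = 2 - 3*(5 + I*j**2) = 2 - (15 + 3*I*j**2) = 2 + (-15 - 3*I*j**2) = -13 - 3*I*j**2)
r = -109 (r = -13 - 3*8*2**2 = -13 - 3*8*4 = -13 - 96 = -109)
n = 1/62 ≈ 0.016129
(-4 - 1*(-36)) + n*r = (-4 - 1*(-36)) + (1/62)*(-109) = (-4 + 36) - 109/62 = 32 - 109/62 = 1875/62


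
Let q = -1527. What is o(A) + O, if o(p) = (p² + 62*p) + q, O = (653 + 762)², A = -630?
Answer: 2358538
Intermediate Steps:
O = 2002225 (O = 1415² = 2002225)
o(p) = -1527 + p² + 62*p (o(p) = (p² + 62*p) - 1527 = -1527 + p² + 62*p)
o(A) + O = (-1527 + (-630)² + 62*(-630)) + 2002225 = (-1527 + 396900 - 39060) + 2002225 = 356313 + 2002225 = 2358538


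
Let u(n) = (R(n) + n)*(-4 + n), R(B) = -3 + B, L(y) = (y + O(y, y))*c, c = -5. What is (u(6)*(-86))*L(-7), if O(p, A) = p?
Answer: -108360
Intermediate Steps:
L(y) = -10*y (L(y) = (y + y)*(-5) = (2*y)*(-5) = -10*y)
u(n) = (-4 + n)*(-3 + 2*n) (u(n) = ((-3 + n) + n)*(-4 + n) = (-3 + 2*n)*(-4 + n) = (-4 + n)*(-3 + 2*n))
(u(6)*(-86))*L(-7) = ((12 - 11*6 + 2*6²)*(-86))*(-10*(-7)) = ((12 - 66 + 2*36)*(-86))*70 = ((12 - 66 + 72)*(-86))*70 = (18*(-86))*70 = -1548*70 = -108360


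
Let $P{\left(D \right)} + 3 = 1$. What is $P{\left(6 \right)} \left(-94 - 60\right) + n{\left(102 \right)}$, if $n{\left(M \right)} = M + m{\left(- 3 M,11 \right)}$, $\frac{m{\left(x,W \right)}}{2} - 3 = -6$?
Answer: $404$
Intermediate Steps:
$m{\left(x,W \right)} = -6$ ($m{\left(x,W \right)} = 6 + 2 \left(-6\right) = 6 - 12 = -6$)
$P{\left(D \right)} = -2$ ($P{\left(D \right)} = -3 + 1 = -2$)
$n{\left(M \right)} = -6 + M$ ($n{\left(M \right)} = M - 6 = -6 + M$)
$P{\left(6 \right)} \left(-94 - 60\right) + n{\left(102 \right)} = - 2 \left(-94 - 60\right) + \left(-6 + 102\right) = \left(-2\right) \left(-154\right) + 96 = 308 + 96 = 404$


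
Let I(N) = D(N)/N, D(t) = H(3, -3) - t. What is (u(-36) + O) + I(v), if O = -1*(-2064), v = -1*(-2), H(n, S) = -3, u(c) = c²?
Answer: 6715/2 ≈ 3357.5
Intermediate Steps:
v = 2
D(t) = -3 - t
O = 2064
I(N) = (-3 - N)/N
(u(-36) + O) + I(v) = ((-36)² + 2064) + (-3 - 1*2)/2 = (1296 + 2064) + (-3 - 2)/2 = 3360 + (½)*(-5) = 3360 - 5/2 = 6715/2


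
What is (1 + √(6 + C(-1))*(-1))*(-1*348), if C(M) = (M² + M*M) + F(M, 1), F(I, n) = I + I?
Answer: -348 + 348*√6 ≈ 504.42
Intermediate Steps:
F(I, n) = 2*I
C(M) = 2*M + 2*M² (C(M) = (M² + M*M) + 2*M = (M² + M²) + 2*M = 2*M² + 2*M = 2*M + 2*M²)
(1 + √(6 + C(-1))*(-1))*(-1*348) = (1 + √(6 + 2*(-1)*(1 - 1))*(-1))*(-1*348) = (1 + √(6 + 2*(-1)*0)*(-1))*(-348) = (1 + √(6 + 0)*(-1))*(-348) = (1 + √6*(-1))*(-348) = (1 - √6)*(-348) = -348 + 348*√6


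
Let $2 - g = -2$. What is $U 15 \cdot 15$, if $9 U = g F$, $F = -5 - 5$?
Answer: $-1000$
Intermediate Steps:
$g = 4$ ($g = 2 - -2 = 2 + 2 = 4$)
$F = -10$
$U = - \frac{40}{9}$ ($U = \frac{4 \left(-10\right)}{9} = \frac{1}{9} \left(-40\right) = - \frac{40}{9} \approx -4.4444$)
$U 15 \cdot 15 = \left(- \frac{40}{9}\right) 15 \cdot 15 = \left(- \frac{200}{3}\right) 15 = -1000$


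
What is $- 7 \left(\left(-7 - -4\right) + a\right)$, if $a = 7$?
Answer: $-28$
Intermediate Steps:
$- 7 \left(\left(-7 - -4\right) + a\right) = - 7 \left(\left(-7 - -4\right) + 7\right) = - 7 \left(\left(-7 + 4\right) + 7\right) = - 7 \left(-3 + 7\right) = \left(-7\right) 4 = -28$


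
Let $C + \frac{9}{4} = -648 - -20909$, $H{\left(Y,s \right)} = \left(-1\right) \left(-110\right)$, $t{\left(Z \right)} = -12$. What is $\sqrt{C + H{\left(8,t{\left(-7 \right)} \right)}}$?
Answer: $\frac{5 \sqrt{3259}}{2} \approx 142.72$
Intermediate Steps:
$H{\left(Y,s \right)} = 110$
$C = \frac{81035}{4}$ ($C = - \frac{9}{4} - -20261 = - \frac{9}{4} + \left(-648 + 20909\right) = - \frac{9}{4} + 20261 = \frac{81035}{4} \approx 20259.0$)
$\sqrt{C + H{\left(8,t{\left(-7 \right)} \right)}} = \sqrt{\frac{81035}{4} + 110} = \sqrt{\frac{81475}{4}} = \frac{5 \sqrt{3259}}{2}$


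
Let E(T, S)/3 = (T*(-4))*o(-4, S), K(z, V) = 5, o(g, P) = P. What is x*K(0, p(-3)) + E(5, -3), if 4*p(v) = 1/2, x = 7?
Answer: 215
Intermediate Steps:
p(v) = ⅛ (p(v) = (¼)/2 = (¼)*(½) = ⅛)
E(T, S) = -12*S*T (E(T, S) = 3*((T*(-4))*S) = 3*((-4*T)*S) = 3*(-4*S*T) = -12*S*T)
x*K(0, p(-3)) + E(5, -3) = 7*5 - 12*(-3)*5 = 35 + 180 = 215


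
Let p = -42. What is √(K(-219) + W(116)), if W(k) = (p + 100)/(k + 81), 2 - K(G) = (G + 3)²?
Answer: 2*I*√452645915/197 ≈ 215.99*I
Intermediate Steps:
K(G) = 2 - (3 + G)² (K(G) = 2 - (G + 3)² = 2 - (3 + G)²)
W(k) = 58/(81 + k) (W(k) = (-42 + 100)/(k + 81) = 58/(81 + k))
√(K(-219) + W(116)) = √((2 - (3 - 219)²) + 58/(81 + 116)) = √((2 - 1*(-216)²) + 58/197) = √((2 - 1*46656) + 58*(1/197)) = √((2 - 46656) + 58/197) = √(-46654 + 58/197) = √(-9190780/197) = 2*I*√452645915/197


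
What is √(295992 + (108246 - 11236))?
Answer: √393002 ≈ 626.90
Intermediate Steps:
√(295992 + (108246 - 11236)) = √(295992 + 97010) = √393002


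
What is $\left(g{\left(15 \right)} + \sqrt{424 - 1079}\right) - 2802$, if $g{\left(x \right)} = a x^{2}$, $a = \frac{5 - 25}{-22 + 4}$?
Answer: $-2552 + i \sqrt{655} \approx -2552.0 + 25.593 i$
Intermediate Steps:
$a = \frac{10}{9}$ ($a = - \frac{20}{-18} = \left(-20\right) \left(- \frac{1}{18}\right) = \frac{10}{9} \approx 1.1111$)
$g{\left(x \right)} = \frac{10 x^{2}}{9}$
$\left(g{\left(15 \right)} + \sqrt{424 - 1079}\right) - 2802 = \left(\frac{10 \cdot 15^{2}}{9} + \sqrt{424 - 1079}\right) - 2802 = \left(\frac{10}{9} \cdot 225 + \sqrt{-655}\right) - 2802 = \left(250 + i \sqrt{655}\right) - 2802 = -2552 + i \sqrt{655}$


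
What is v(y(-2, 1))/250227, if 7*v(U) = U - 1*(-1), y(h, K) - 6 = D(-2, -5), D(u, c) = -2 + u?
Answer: 1/583863 ≈ 1.7127e-6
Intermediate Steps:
y(h, K) = 2 (y(h, K) = 6 + (-2 - 2) = 6 - 4 = 2)
v(U) = 1/7 + U/7 (v(U) = (U - 1*(-1))/7 = (U + 1)/7 = (1 + U)/7 = 1/7 + U/7)
v(y(-2, 1))/250227 = (1/7 + (1/7)*2)/250227 = (1/7 + 2/7)*(1/250227) = (3/7)*(1/250227) = 1/583863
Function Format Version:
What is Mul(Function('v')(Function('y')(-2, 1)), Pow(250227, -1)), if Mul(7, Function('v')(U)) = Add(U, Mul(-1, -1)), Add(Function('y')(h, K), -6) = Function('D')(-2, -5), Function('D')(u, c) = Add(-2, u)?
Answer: Rational(1, 583863) ≈ 1.7127e-6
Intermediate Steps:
Function('y')(h, K) = 2 (Function('y')(h, K) = Add(6, Add(-2, -2)) = Add(6, -4) = 2)
Function('v')(U) = Add(Rational(1, 7), Mul(Rational(1, 7), U)) (Function('v')(U) = Mul(Rational(1, 7), Add(U, Mul(-1, -1))) = Mul(Rational(1, 7), Add(U, 1)) = Mul(Rational(1, 7), Add(1, U)) = Add(Rational(1, 7), Mul(Rational(1, 7), U)))
Mul(Function('v')(Function('y')(-2, 1)), Pow(250227, -1)) = Mul(Add(Rational(1, 7), Mul(Rational(1, 7), 2)), Pow(250227, -1)) = Mul(Add(Rational(1, 7), Rational(2, 7)), Rational(1, 250227)) = Mul(Rational(3, 7), Rational(1, 250227)) = Rational(1, 583863)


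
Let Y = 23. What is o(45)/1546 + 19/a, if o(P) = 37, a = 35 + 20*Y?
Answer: 47689/765270 ≈ 0.062317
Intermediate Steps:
a = 495 (a = 35 + 20*23 = 35 + 460 = 495)
o(45)/1546 + 19/a = 37/1546 + 19/495 = 47689/765270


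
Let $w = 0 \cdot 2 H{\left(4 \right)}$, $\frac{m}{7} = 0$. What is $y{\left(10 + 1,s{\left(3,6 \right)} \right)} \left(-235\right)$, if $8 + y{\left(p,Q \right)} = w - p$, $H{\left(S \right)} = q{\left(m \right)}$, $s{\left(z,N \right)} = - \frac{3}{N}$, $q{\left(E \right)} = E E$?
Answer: $4465$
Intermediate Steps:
$m = 0$ ($m = 7 \cdot 0 = 0$)
$q{\left(E \right)} = E^{2}$
$H{\left(S \right)} = 0$ ($H{\left(S \right)} = 0^{2} = 0$)
$w = 0$ ($w = 0 \cdot 2 \cdot 0 = 0 \cdot 0 = 0$)
$y{\left(p,Q \right)} = -8 - p$ ($y{\left(p,Q \right)} = -8 + \left(0 - p\right) = -8 - p$)
$y{\left(10 + 1,s{\left(3,6 \right)} \right)} \left(-235\right) = \left(-8 - \left(10 + 1\right)\right) \left(-235\right) = \left(-8 - 11\right) \left(-235\right) = \left(-19\right) \left(-235\right) = 4465$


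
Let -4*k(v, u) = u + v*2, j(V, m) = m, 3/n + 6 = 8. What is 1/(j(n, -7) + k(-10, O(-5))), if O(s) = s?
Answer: -4/3 ≈ -1.3333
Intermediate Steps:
n = 3/2 (n = 3/(-6 + 8) = 3/2 ≈ 1.5000)
k(v, u) = -v/2 - u/4 (k(v, u) = -(u + v*2)/4 = -(u + 2*v)/4 = -v/2 - u/4)
1/(j(n, -7) + k(-10, O(-5))) = 1/(-7 + (-½*(-10) - ¼*(-5))) = 1/(-7 + (5 + 5/4)) = 1/(-7 + 25/4) = 1/(-¾) = -4/3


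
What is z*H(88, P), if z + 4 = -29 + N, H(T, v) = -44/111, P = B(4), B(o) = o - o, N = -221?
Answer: 11176/111 ≈ 100.68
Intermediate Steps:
B(o) = 0
P = 0
H(T, v) = -44/111 (H(T, v) = -44*1/111 = -44/111)
z = -254 (z = -4 + (-29 - 221) = -4 - 250 = -254)
z*H(88, P) = -254*(-44/111) = 11176/111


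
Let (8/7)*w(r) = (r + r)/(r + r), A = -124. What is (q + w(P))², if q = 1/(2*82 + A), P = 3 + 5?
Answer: 81/100 ≈ 0.81000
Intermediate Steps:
P = 8
w(r) = 7/8 (w(r) = 7*((r + r)/(r + r))/8 = 7*((2*r)/((2*r)))/8 = 7*((2*r)*(1/(2*r)))/8 = (7/8)*1 = 7/8)
q = 1/40 (q = 1/(2*82 - 124) = 1/(164 - 124) = 1/40 ≈ 0.025000)
(q + w(P))² = (1/40 + 7/8)² = (9/10)² = 81/100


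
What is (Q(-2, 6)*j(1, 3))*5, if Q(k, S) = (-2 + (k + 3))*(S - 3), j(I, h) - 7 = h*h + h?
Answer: -285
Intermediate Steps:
j(I, h) = 7 + h + h² (j(I, h) = 7 + (h*h + h) = 7 + (h² + h) = 7 + (h + h²) = 7 + h + h²)
Q(k, S) = (1 + k)*(-3 + S) (Q(k, S) = (-2 + (3 + k))*(-3 + S) = (1 + k)*(-3 + S))
(Q(-2, 6)*j(1, 3))*5 = ((-3 + 6 - 3*(-2) + 6*(-2))*(7 + 3 + 3²))*5 = ((-3 + 6 + 6 - 12)*(7 + 3 + 9))*5 = -3*19*5 = -57*5 = -285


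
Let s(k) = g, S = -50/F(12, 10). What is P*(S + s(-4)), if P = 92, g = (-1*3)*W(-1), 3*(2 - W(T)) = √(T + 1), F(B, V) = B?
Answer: -2806/3 ≈ -935.33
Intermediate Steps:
W(T) = 2 - √(1 + T)/3 (W(T) = 2 - √(T + 1)/3 = 2 - √(1 + T)/3)
g = -6 (g = (-1*3)*(2 - √(1 - 1)/3) = -3*(2 - √0/3) = -3*(2 - ⅓*0) = -3*(2 + 0) = -3*2 = -6)
S = -25/6 (S = -50/12 = -50*1/12 = -25/6 ≈ -4.1667)
s(k) = -6
P*(S + s(-4)) = 92*(-25/6 - 6) = 92*(-61/6) = -2806/3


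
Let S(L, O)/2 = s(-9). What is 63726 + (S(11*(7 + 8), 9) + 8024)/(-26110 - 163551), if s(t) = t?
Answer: 12086328880/189661 ≈ 63726.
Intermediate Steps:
S(L, O) = -18 (S(L, O) = 2*(-9) = -18)
63726 + (S(11*(7 + 8), 9) + 8024)/(-26110 - 163551) = 63726 + (-18 + 8024)/(-26110 - 163551) = 63726 + 8006/(-189661) = 63726 + 8006*(-1/189661) = 63726 - 8006/189661 = 12086328880/189661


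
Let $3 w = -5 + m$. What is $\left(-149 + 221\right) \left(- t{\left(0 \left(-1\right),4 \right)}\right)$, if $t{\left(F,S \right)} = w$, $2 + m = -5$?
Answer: $288$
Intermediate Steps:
$m = -7$ ($m = -2 - 5 = -7$)
$w = -4$ ($w = \frac{-5 - 7}{3} = \frac{1}{3} \left(-12\right) = -4$)
$t{\left(F,S \right)} = -4$
$\left(-149 + 221\right) \left(- t{\left(0 \left(-1\right),4 \right)}\right) = \left(-149 + 221\right) \left(\left(-1\right) \left(-4\right)\right) = 72 \cdot 4 = 288$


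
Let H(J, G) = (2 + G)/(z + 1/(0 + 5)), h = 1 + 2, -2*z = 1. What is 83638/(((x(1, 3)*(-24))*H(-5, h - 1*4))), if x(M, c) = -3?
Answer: -41819/120 ≈ -348.49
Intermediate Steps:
z = -½ (z = -½*1 = -½ ≈ -0.50000)
h = 3
H(J, G) = -20/3 - 10*G/3 (H(J, G) = (2 + G)/(-½ + 1/(0 + 5)) = (2 + G)/(-½ + 1/5) = (2 + G)/(-½ + ⅕) = (2 + G)/(-3/10) = (2 + G)*(-10/3) = -20/3 - 10*G/3)
83638/(((x(1, 3)*(-24))*H(-5, h - 1*4))) = 83638/(((-3*(-24))*(-20/3 - 10*(3 - 1*4)/3))) = 83638/((72*(-20/3 - 10*(3 - 4)/3))) = 83638/((72*(-20/3 - 10/3*(-1)))) = 83638/((72*(-20/3 + 10/3))) = 83638/((72*(-10/3))) = 83638/(-240) = 83638*(-1/240) = -41819/120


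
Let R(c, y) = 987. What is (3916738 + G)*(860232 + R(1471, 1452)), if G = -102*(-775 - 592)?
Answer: 3493252393668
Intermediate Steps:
G = 139434 (G = -102*(-1367) = 139434)
(3916738 + G)*(860232 + R(1471, 1452)) = (3916738 + 139434)*(860232 + 987) = 4056172*861219 = 3493252393668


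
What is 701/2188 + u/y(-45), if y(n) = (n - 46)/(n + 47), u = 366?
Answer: -1537825/199108 ≈ -7.7236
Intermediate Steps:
y(n) = (-46 + n)/(47 + n)
701/2188 + u/y(-45) = 701/2188 + 366/(((-46 - 45)/(47 - 45))) = 701*(1/2188) + 366/((-91/2)) = 701/2188 + 366/(((½)*(-91))) = 701/2188 + 366/(-91/2) = 701/2188 + 366*(-2/91) = 701/2188 - 732/91 = -1537825/199108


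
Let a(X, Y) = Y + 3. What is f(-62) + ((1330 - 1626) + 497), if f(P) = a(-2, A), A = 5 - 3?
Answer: 206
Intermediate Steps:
A = 2
a(X, Y) = 3 + Y
f(P) = 5 (f(P) = 3 + 2 = 5)
f(-62) + ((1330 - 1626) + 497) = 5 + ((1330 - 1626) + 497) = 5 + (-296 + 497) = 5 + 201 = 206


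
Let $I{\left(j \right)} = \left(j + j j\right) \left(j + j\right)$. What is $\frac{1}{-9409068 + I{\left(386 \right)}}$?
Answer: $\frac{1}{105913836} \approx 9.4416 \cdot 10^{-9}$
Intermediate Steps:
$I{\left(j \right)} = 2 j \left(j + j^{2}\right)$ ($I{\left(j \right)} = \left(j + j^{2}\right) 2 j = 2 j \left(j + j^{2}\right)$)
$\frac{1}{-9409068 + I{\left(386 \right)}} = \frac{1}{-9409068 + 2 \cdot 386^{2} \left(1 + 386\right)} = \frac{1}{-9409068 + 2 \cdot 148996 \cdot 387} = \frac{1}{-9409068 + 115322904} = \frac{1}{105913836}$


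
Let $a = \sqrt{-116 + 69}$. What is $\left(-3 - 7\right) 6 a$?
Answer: $- 60 i \sqrt{47} \approx - 411.34 i$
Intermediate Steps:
$a = i \sqrt{47}$ ($a = \sqrt{-47} = i \sqrt{47} \approx 6.8557 i$)
$\left(-3 - 7\right) 6 a = \left(-3 - 7\right) 6 i \sqrt{47} = \left(-10\right) 6 i \sqrt{47} = - 60 i \sqrt{47}$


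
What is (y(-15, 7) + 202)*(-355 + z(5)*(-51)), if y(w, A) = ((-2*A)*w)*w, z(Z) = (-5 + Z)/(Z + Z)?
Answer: 1046540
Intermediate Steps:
z(Z) = (-5 + Z)/(2*Z) (z(Z) = (-5 + Z)/((2*Z)) = (-5 + Z)*(1/(2*Z)) = (-5 + Z)/(2*Z))
y(w, A) = -2*A*w² (y(w, A) = (-2*A*w)*w = -2*A*w²)
(y(-15, 7) + 202)*(-355 + z(5)*(-51)) = (-2*7*(-15)² + 202)*(-355 + ((½)*(-5 + 5)/5)*(-51)) = (-2*7*225 + 202)*(-355 + ((½)*(⅕)*0)*(-51)) = (-3150 + 202)*(-355 + 0*(-51)) = -2948*(-355 + 0) = -2948*(-355) = 1046540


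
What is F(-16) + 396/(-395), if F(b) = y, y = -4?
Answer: -1976/395 ≈ -5.0025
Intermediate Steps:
F(b) = -4
F(-16) + 396/(-395) = -4 + 396/(-395) = -4 + 396*(-1/395) = -4 - 396/395 = -1976/395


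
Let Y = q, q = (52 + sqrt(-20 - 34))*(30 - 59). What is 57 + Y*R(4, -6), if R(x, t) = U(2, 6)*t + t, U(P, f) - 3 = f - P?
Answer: 72441 + 4176*I*sqrt(6) ≈ 72441.0 + 10229.0*I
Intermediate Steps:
U(P, f) = 3 + f - P (U(P, f) = 3 + (f - P) = 3 + f - P)
R(x, t) = 8*t (R(x, t) = (3 + 6 - 1*2)*t + t = (3 + 6 - 2)*t + t = 7*t + t = 8*t)
q = -1508 - 87*I*sqrt(6) (q = (52 + sqrt(-54))*(-29) = (52 + 3*I*sqrt(6))*(-29) = -1508 - 87*I*sqrt(6) ≈ -1508.0 - 213.11*I)
Y = -1508 - 87*I*sqrt(6) ≈ -1508.0 - 213.11*I
57 + Y*R(4, -6) = 57 + (-1508 - 87*I*sqrt(6))*(8*(-6)) = 57 + (-1508 - 87*I*sqrt(6))*(-48) = 57 + (72384 + 4176*I*sqrt(6)) = 72441 + 4176*I*sqrt(6)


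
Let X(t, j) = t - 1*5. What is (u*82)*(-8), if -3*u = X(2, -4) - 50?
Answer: -34768/3 ≈ -11589.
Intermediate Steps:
X(t, j) = -5 + t (X(t, j) = t - 5 = -5 + t)
u = 53/3 (u = -((-5 + 2) - 50)/3 = -(-3 - 50)/3 = -⅓*(-53) = 53/3 ≈ 17.667)
(u*82)*(-8) = ((53/3)*82)*(-8) = (4346/3)*(-8) = -34768/3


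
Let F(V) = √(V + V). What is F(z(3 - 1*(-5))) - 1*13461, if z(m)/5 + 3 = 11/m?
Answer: -13461 + I*√65/2 ≈ -13461.0 + 4.0311*I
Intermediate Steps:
z(m) = -15 + 55/m (z(m) = -15 + 5*(11/m) = -15 + 55/m)
F(V) = √2*√V (F(V) = √(2*V) = √2*√V)
F(z(3 - 1*(-5))) - 1*13461 = √2*√(-15 + 55/(3 - 1*(-5))) - 1*13461 = √2*√(-15 + 55/(3 + 5)) - 13461 = √2*√(-15 + 55/8) - 13461 = √2*√(-65/8) - 13461 = √2*(I*√130/4) - 13461 = I*√65/2 - 13461 = -13461 + I*√65/2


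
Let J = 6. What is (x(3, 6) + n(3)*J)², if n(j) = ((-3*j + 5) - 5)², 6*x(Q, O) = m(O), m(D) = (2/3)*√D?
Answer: (4374 + √6)²/81 ≈ 2.3646e+5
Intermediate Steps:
m(D) = 2*√D/3 (m(D) = (2*(⅓))*√D = 2*√D/3)
x(Q, O) = √O/9 (x(Q, O) = (2*√O/3)/6 = √O/9)
n(j) = 9*j² (n(j) = ((5 - 3*j) - 5)² = (-3*j)² = 9*j²)
(x(3, 6) + n(3)*J)² = (√6/9 + (9*3²)*6)² = (√6/9 + (9*9)*6)² = (√6/9 + 81*6)² = (√6/9 + 486)² = (486 + √6/9)²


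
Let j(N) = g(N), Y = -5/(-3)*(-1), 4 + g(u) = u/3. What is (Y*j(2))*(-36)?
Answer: -200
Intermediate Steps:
g(u) = -4 + u/3
Y = -5/3 (Y = -5*(-⅓)*(-1) = (5/3)*(-1) = -5/3 ≈ -1.6667)
j(N) = -4 + N/3
(Y*j(2))*(-36) = -5*(-4 + (⅓)*2)/3*(-36) = -5*(-4 + ⅔)/3*(-36) = -5/3*(-10/3)*(-36) = (50/9)*(-36) = -200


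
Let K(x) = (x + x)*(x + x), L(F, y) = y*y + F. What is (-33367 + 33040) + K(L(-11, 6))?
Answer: 2173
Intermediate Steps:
L(F, y) = F + y² (L(F, y) = y² + F = F + y²)
K(x) = 4*x² (K(x) = (2*x)*(2*x) = 4*x²)
(-33367 + 33040) + K(L(-11, 6)) = (-33367 + 33040) + 4*(-11 + 6²)² = -327 + 4*(-11 + 36)² = -327 + 4*25² = -327 + 4*625 = -327 + 2500 = 2173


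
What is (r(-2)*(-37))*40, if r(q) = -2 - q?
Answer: 0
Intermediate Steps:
(r(-2)*(-37))*40 = ((-2 - 1*(-2))*(-37))*40 = ((-2 + 2)*(-37))*40 = (0*(-37))*40 = 0*40 = 0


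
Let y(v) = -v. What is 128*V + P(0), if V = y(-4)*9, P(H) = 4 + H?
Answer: 4612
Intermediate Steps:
V = 36 (V = -1*(-4)*9 = 4*9 = 36)
128*V + P(0) = 128*36 + (4 + 0) = 4608 + 4 = 4612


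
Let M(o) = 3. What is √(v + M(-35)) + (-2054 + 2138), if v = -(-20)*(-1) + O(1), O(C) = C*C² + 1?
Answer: 84 + I*√15 ≈ 84.0 + 3.873*I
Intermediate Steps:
O(C) = 1 + C³ (O(C) = C³ + 1 = 1 + C³)
v = -18 (v = -(-20)*(-1) + (1 + 1³) = -20*1 + (1 + 1) = -20 + 2 = -18)
√(v + M(-35)) + (-2054 + 2138) = √(-18 + 3) + (-2054 + 2138) = √(-15) + 84 = I*√15 + 84 = 84 + I*√15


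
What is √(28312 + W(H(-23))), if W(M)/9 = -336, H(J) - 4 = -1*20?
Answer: 2*√6322 ≈ 159.02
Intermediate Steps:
H(J) = -16 (H(J) = 4 - 1*20 = 4 - 20 = -16)
W(M) = -3024 (W(M) = 9*(-336) = -3024)
√(28312 + W(H(-23))) = √(28312 - 3024) = √25288 = 2*√6322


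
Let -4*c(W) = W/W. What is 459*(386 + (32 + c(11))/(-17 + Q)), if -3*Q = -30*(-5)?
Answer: 47424339/268 ≈ 1.7696e+5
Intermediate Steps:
Q = -50 (Q = -(-10)*(-5) = -⅓*150 = -50)
c(W) = -¼ (c(W) = -W/(4*W) = -¼*1 = -¼)
459*(386 + (32 + c(11))/(-17 + Q)) = 459*(386 + (32 - ¼)/(-17 - 50)) = 459*(386 + (127/4)/(-67)) = 459*(386 + (127/4)*(-1/67)) = 459*(386 - 127/268) = 459*(103321/268) = 47424339/268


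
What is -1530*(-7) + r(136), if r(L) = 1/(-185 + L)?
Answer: 524789/49 ≈ 10710.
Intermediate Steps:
-1530*(-7) + r(136) = -1530*(-7) + 1/(-185 + 136) = -1*(-10710) + 1/(-49) = 10710 - 1/49 = 524789/49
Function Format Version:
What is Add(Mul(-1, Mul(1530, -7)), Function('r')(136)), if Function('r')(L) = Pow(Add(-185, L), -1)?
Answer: Rational(524789, 49) ≈ 10710.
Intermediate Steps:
Add(Mul(-1, Mul(1530, -7)), Function('r')(136)) = Add(Mul(-1, Mul(1530, -7)), Pow(Add(-185, 136), -1)) = Add(Mul(-1, -10710), Pow(-49, -1)) = Add(10710, Rational(-1, 49)) = Rational(524789, 49)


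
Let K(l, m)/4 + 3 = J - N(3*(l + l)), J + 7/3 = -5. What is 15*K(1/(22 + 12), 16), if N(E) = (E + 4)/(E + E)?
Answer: -1330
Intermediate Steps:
N(E) = (4 + E)/(2*E) (N(E) = (4 + E)/((2*E)) = (4 + E)*(1/(2*E)) = (4 + E)/(2*E))
J = -22/3 (J = -7/3 - 5 = -22/3 ≈ -7.3333)
K(l, m) = -124/3 - (4 + 6*l)/(3*l) (K(l, m) = -12 + 4*(-22/3 - (4 + 3*(l + l))/(2*(3*(l + l)))) = -12 + 4*(-22/3 - (4 + 3*(2*l))/(2*(3*(2*l)))) = -12 + 4*(-22/3 - (4 + 6*l)/(2*(6*l))) = -12 + 4*(-22/3 - 1/(6*l)*(4 + 6*l)/2) = -12 + 4*(-22/3 - (4 + 6*l)/(12*l)) = -12 + (-88/3 - (4 + 6*l)/(3*l)) = -124/3 - (4 + 6*l)/(3*l))
15*K(1/(22 + 12), 16) = 15*(2*(-2 - 65/(22 + 12))/(3*(1/(22 + 12)))) = 15*(2*(-2 - 65/34)/(3*(1/34))) = 15*(2*(-2 - 65*1/34)/(3*(1/34))) = 15*((2/3)*34*(-2 - 65/34)) = 15*((2/3)*34*(-133/34)) = 15*(-266/3) = -1330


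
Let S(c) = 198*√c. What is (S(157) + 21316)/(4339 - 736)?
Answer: 21316/3603 + 66*√157/1201 ≈ 6.6048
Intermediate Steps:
(S(157) + 21316)/(4339 - 736) = (198*√157 + 21316)/(4339 - 736) = (21316 + 198*√157)/3603 = (21316 + 198*√157)*(1/3603) = 21316/3603 + 66*√157/1201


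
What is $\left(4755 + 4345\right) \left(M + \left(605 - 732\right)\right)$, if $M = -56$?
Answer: $-1665300$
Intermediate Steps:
$\left(4755 + 4345\right) \left(M + \left(605 - 732\right)\right) = \left(4755 + 4345\right) \left(-56 + \left(605 - 732\right)\right) = 9100 \left(-56 - 127\right) = 9100 \left(-183\right) = -1665300$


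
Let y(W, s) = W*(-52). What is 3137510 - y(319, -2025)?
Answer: 3154098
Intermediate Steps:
y(W, s) = -52*W
3137510 - y(319, -2025) = 3137510 - (-52)*319 = 3137510 - 1*(-16588) = 3137510 + 16588 = 3154098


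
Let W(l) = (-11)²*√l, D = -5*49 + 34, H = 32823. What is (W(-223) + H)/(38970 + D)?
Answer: 4689/5537 + 121*I*√223/38759 ≈ 0.84685 + 0.046619*I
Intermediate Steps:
D = -211 (D = -245 + 34 = -211)
W(l) = 121*√l
(W(-223) + H)/(38970 + D) = (121*√(-223) + 32823)/(38970 - 211) = (121*(I*√223) + 32823)/38759 = (121*I*√223 + 32823)*(1/38759) = (32823 + 121*I*√223)*(1/38759) = 4689/5537 + 121*I*√223/38759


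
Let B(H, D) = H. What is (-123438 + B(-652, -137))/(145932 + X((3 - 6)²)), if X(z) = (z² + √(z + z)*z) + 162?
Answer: -6046285250/7122376389 + 372270*√2/2374125463 ≈ -0.84869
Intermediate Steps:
X(z) = 162 + z² + √2*z^(3/2) (X(z) = (z² + √(2*z)*z) + 162 = (z² + (√2*√z)*z) + 162 = (z² + √2*z^(3/2)) + 162 = 162 + z² + √2*z^(3/2))
(-123438 + B(-652, -137))/(145932 + X((3 - 6)²)) = (-123438 - 652)/(145932 + (162 + ((3 - 6)²)² + √2*((3 - 6)²)^(3/2))) = -124090/(145932 + (162 + ((-3)²)² + √2*((-3)²)^(3/2))) = -124090/(145932 + (162 + 9² + √2*9^(3/2))) = -124090/(145932 + (162 + 81 + √2*27)) = -124090/(145932 + (162 + 81 + 27*√2)) = -124090/(145932 + (243 + 27*√2)) = -124090/(146175 + 27*√2)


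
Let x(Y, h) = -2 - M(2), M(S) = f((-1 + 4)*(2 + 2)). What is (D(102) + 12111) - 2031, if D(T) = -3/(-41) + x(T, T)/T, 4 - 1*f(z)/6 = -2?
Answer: 21076654/2091 ≈ 10080.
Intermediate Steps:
f(z) = 36 (f(z) = 24 - 6*(-2) = 24 + 12 = 36)
M(S) = 36
x(Y, h) = -38 (x(Y, h) = -2 - 1*36 = -2 - 36 = -38)
D(T) = 3/41 - 38/T (D(T) = -3/(-41) - 38/T = -3*(-1/41) - 38/T = 3/41 - 38/T)
(D(102) + 12111) - 2031 = ((3/41 - 38/102) + 12111) - 2031 = ((3/41 - 38*1/102) + 12111) - 2031 = ((3/41 - 19/51) + 12111) - 2031 = (-626/2091 + 12111) - 2031 = 25323475/2091 - 2031 = 21076654/2091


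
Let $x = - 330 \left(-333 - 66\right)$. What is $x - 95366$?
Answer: $36304$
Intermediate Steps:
$x = 131670$ ($x = \left(-330\right) \left(-399\right) = 131670$)
$x - 95366 = 131670 - 95366 = 36304$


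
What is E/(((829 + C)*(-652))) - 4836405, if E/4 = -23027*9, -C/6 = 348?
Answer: -992512732128/205217 ≈ -4.8364e+6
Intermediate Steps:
C = -2088 (C = -6*348 = -2088)
E = -828972 (E = 4*(-23027*9) = 4*(-207243) = -828972)
E/(((829 + C)*(-652))) - 4836405 = -828972*(-1/(652*(829 - 2088))) - 4836405 = -828972/((-1259*(-652))) - 4836405 = -828972/820868 - 4836405 = -828972*1/820868 - 4836405 = -207243/205217 - 4836405 = -992512732128/205217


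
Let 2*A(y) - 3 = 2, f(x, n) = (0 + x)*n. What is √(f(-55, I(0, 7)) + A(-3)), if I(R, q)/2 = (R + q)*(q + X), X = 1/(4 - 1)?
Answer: I*√203190/6 ≈ 75.128*I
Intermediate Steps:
X = ⅓ (X = 1/3 = ⅓ ≈ 0.33333)
I(R, q) = 2*(⅓ + q)*(R + q) (I(R, q) = 2*((R + q)*(q + ⅓)) = 2*((R + q)*(⅓ + q)) = 2*((⅓ + q)*(R + q)) = 2*(⅓ + q)*(R + q))
f(x, n) = n*x (f(x, n) = x*n = n*x)
A(y) = 5/2 (A(y) = 3/2 + (½)*2 = 3/2 + 1 = 5/2)
√(f(-55, I(0, 7)) + A(-3)) = √((2*7² + (⅔)*0 + (⅔)*7 + 2*0*7)*(-55) + 5/2) = √((2*49 + 0 + 14/3 + 0)*(-55) + 5/2) = √((98 + 0 + 14/3 + 0)*(-55) + 5/2) = √((308/3)*(-55) + 5/2) = √(-16940/3 + 5/2) = √(-33865/6) = I*√203190/6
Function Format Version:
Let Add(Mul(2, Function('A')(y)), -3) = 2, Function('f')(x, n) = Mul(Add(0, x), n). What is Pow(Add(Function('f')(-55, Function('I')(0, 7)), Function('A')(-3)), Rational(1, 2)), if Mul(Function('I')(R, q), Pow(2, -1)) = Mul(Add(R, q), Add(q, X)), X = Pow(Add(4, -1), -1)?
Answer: Mul(Rational(1, 6), I, Pow(203190, Rational(1, 2))) ≈ Mul(75.128, I)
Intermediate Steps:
X = Rational(1, 3) (X = Pow(3, -1) = Rational(1, 3) ≈ 0.33333)
Function('I')(R, q) = Mul(2, Add(Rational(1, 3), q), Add(R, q)) (Function('I')(R, q) = Mul(2, Mul(Add(R, q), Add(q, Rational(1, 3)))) = Mul(2, Mul(Add(R, q), Add(Rational(1, 3), q))) = Mul(2, Mul(Add(Rational(1, 3), q), Add(R, q))) = Mul(2, Add(Rational(1, 3), q), Add(R, q)))
Function('f')(x, n) = Mul(n, x) (Function('f')(x, n) = Mul(x, n) = Mul(n, x))
Function('A')(y) = Rational(5, 2) (Function('A')(y) = Add(Rational(3, 2), Mul(Rational(1, 2), 2)) = Add(Rational(3, 2), 1) = Rational(5, 2))
Pow(Add(Function('f')(-55, Function('I')(0, 7)), Function('A')(-3)), Rational(1, 2)) = Pow(Add(Mul(Add(Mul(2, Pow(7, 2)), Mul(Rational(2, 3), 0), Mul(Rational(2, 3), 7), Mul(2, 0, 7)), -55), Rational(5, 2)), Rational(1, 2)) = Pow(Add(Mul(Add(Mul(2, 49), 0, Rational(14, 3), 0), -55), Rational(5, 2)), Rational(1, 2)) = Pow(Add(Mul(Add(98, 0, Rational(14, 3), 0), -55), Rational(5, 2)), Rational(1, 2)) = Pow(Add(Mul(Rational(308, 3), -55), Rational(5, 2)), Rational(1, 2)) = Pow(Add(Rational(-16940, 3), Rational(5, 2)), Rational(1, 2)) = Pow(Rational(-33865, 6), Rational(1, 2)) = Mul(Rational(1, 6), I, Pow(203190, Rational(1, 2)))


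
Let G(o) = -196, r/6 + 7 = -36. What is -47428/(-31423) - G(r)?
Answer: 6206336/31423 ≈ 197.51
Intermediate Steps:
r = -258 (r = -42 + 6*(-36) = -42 - 216 = -258)
-47428/(-31423) - G(r) = -47428/(-31423) - 1*(-196) = -47428*(-1/31423) + 196 = 47428/31423 + 196 = 6206336/31423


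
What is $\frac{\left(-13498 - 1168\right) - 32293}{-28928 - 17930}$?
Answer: $\frac{46959}{46858} \approx 1.0022$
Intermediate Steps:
$\frac{\left(-13498 - 1168\right) - 32293}{-28928 - 17930} = \frac{-14666 - 32293}{-46858} = \left(-46959\right) \left(- \frac{1}{46858}\right) = \frac{46959}{46858}$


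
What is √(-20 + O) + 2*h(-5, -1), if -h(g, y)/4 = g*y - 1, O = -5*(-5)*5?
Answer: -32 + √105 ≈ -21.753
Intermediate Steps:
O = 125 (O = 25*5 = 125)
h(g, y) = 4 - 4*g*y (h(g, y) = -4*(g*y - 1) = -4*(-1 + g*y) = 4 - 4*g*y)
√(-20 + O) + 2*h(-5, -1) = √(-20 + 125) + 2*(4 - 4*(-5)*(-1)) = √105 + 2*(4 - 20) = √105 + 2*(-16) = √105 - 32 = -32 + √105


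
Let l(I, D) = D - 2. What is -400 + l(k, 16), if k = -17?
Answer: -386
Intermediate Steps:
l(I, D) = -2 + D
-400 + l(k, 16) = -400 + (-2 + 16) = -400 + 14 = -386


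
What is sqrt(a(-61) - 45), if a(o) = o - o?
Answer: 3*I*sqrt(5) ≈ 6.7082*I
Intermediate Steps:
a(o) = 0
sqrt(a(-61) - 45) = sqrt(0 - 45) = sqrt(-45) = 3*I*sqrt(5)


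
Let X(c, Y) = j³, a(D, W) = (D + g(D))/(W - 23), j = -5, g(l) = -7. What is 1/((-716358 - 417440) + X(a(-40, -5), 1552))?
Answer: -1/1133923 ≈ -8.8189e-7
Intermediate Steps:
a(D, W) = (-7 + D)/(-23 + W) (a(D, W) = (D - 7)/(W - 23) = (-7 + D)/(-23 + W))
X(c, Y) = -125 (X(c, Y) = (-5)³ = -125)
1/((-716358 - 417440) + X(a(-40, -5), 1552)) = 1/((-716358 - 417440) - 125) = 1/(-1133798 - 125) = 1/(-1133923) = -1/1133923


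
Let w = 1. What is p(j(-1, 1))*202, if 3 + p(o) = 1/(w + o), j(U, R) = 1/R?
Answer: -505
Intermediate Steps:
p(o) = -3 + 1/(1 + o)
p(j(-1, 1))*202 = ((-2 - 3/1)/(1 + 1/1))*202 = ((-2 - 3*1)/(1 + 1))*202 = ((-2 - 3)/2)*202 = ((½)*(-5))*202 = -5/2*202 = -505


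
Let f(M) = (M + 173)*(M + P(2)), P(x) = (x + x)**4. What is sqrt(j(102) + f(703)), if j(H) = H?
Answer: 3*sqrt(93354) ≈ 916.62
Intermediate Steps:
P(x) = 16*x**4 (P(x) = (2*x)**4 = 16*x**4)
f(M) = (173 + M)*(256 + M) (f(M) = (M + 173)*(M + 16*2**4) = (173 + M)*(M + 16*16) = (173 + M)*(M + 256) = (173 + M)*(256 + M))
sqrt(j(102) + f(703)) = sqrt(102 + (44288 + 703**2 + 429*703)) = sqrt(102 + (44288 + 494209 + 301587)) = sqrt(102 + 840084) = sqrt(840186) = 3*sqrt(93354)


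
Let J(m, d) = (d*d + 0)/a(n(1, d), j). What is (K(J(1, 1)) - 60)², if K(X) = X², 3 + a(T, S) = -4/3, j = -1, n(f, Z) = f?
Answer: 102637161/28561 ≈ 3593.6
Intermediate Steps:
a(T, S) = -13/3 (a(T, S) = -3 - 4/3 = -13/3)
J(m, d) = -3*d²/13 (J(m, d) = (d*d + 0)/(-13/3) = (d² + 0)*(-3/13) = d²*(-3/13) = -3*d²/13)
(K(J(1, 1)) - 60)² = ((-3/13*1²)² - 60)² = ((-3/13*1)² - 60)² = ((-3/13)² - 60)² = (9/169 - 60)² = (-10131/169)² = 102637161/28561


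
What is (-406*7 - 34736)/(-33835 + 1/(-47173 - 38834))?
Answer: 1615985523/1455023423 ≈ 1.1106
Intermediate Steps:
(-406*7 - 34736)/(-33835 + 1/(-47173 - 38834)) = (-2842 - 34736)/(-33835 + 1/(-86007)) = -37578/(-33835 - 1/86007) = -37578/(-2910046846/86007) = -37578*(-86007/2910046846) = 1615985523/1455023423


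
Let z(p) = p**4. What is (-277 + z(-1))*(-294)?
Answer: 81144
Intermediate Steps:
(-277 + z(-1))*(-294) = (-277 + (-1)**4)*(-294) = (-277 + 1)*(-294) = -276*(-294) = 81144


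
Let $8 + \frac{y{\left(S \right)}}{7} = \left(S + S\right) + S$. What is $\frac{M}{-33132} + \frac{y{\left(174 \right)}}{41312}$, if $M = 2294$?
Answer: $\frac{3054901}{171093648} \approx 0.017855$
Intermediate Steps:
$y{\left(S \right)} = -56 + 21 S$ ($y{\left(S \right)} = -56 + 7 \left(\left(S + S\right) + S\right) = -56 + 7 \left(2 S + S\right) = -56 + 7 \cdot 3 S = -56 + 21 S$)
$\frac{M}{-33132} + \frac{y{\left(174 \right)}}{41312} = \frac{2294}{-33132} + \frac{-56 + 21 \cdot 174}{41312} = 2294 \left(- \frac{1}{33132}\right) + \left(-56 + 3654\right) \frac{1}{41312} = - \frac{1147}{16566} + 3598 \cdot \frac{1}{41312} = - \frac{1147}{16566} + \frac{1799}{20656} = \frac{3054901}{171093648}$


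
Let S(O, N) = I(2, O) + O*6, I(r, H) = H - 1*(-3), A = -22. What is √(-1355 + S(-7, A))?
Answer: I*√1401 ≈ 37.43*I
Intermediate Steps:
I(r, H) = 3 + H (I(r, H) = H + 3 = 3 + H)
S(O, N) = 3 + 7*O (S(O, N) = (3 + O) + O*6 = (3 + O) + 6*O = 3 + 7*O)
√(-1355 + S(-7, A)) = √(-1355 + (3 + 7*(-7))) = √(-1355 + (3 - 49)) = √(-1355 - 46) = √(-1401) = I*√1401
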